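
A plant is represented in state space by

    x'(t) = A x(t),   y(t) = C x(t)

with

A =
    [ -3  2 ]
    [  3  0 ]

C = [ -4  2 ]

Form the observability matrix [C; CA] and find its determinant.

CA = [[18, -8]]
Observability matrix O = [C; CA] = [[-4, 2], [18, -8]]
det(O) = (-4)·(-8) - 2·18 = 32 - 36 = -4
Since det(O) ≠ 0, rank(O) = 2 and the system is completely observable.

-4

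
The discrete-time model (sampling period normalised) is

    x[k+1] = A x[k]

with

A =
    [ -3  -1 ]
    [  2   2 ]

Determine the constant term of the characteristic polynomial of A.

For a 2×2 matrix, det(zI - A) = z^2 - (tr A)z + det A.
tr A = -1, det A = -4.
So p(z) = z^2 + z - 4.
The constant term is -4.

-4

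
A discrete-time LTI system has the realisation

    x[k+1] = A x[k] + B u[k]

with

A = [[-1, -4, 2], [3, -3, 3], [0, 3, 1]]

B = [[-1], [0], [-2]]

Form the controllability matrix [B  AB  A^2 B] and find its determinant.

AB = [[-3], [-9], [-2]]
A^2B = [[35], [12], [-29]]
Controllability matrix C = [B  AB  A^2B] = [[-1, -3, 35], [0, -9, 12], [-2, -2, -29]]
Expanding along the first row, det(C) = (-1)·((-9)·(-29) - 12·(-2)) - (-3)·(0·(-29) - 12·(-2)) + 35·(0·(-2) - (-9)·(-2)) = (-1)·285 - (-3)·24 + 35·(-18) = -843
Since det(C) ≠ 0, rank(C) = 3 and the system is completely controllable.

-843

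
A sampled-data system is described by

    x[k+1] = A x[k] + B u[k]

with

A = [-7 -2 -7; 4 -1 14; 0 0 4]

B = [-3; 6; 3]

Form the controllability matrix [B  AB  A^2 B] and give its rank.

1

AB = [[-12], [24], [12]]
A^2B = [[-48], [96], [48]]
Controllability matrix C = [B  AB  A^2B] = [[-3, -12, -48], [6, 24, 96], [3, 12, 48]]
Every column of C is a scalar multiple of column 1 = [-3, 6, 3] (multipliers 1, 4, 16), so the columns span a one-dimensional space.
C ≠ 0, hence rank(C) = 1.
rank(C) = 1 < n = 3, so the pair (A, B) is not completely controllable.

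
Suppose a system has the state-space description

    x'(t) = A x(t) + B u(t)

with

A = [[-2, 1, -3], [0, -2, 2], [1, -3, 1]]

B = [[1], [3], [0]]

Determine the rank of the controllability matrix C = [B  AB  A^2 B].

3

AB = [[1], [-6], [-8]]
A^2B = [[16], [-4], [11]]
Controllability matrix C = [B  AB  A^2B] = [[1, 1, 16], [3, -6, -4], [0, -8, 11]]
det(C) = 1·((-6)·11 - (-4)·(-8)) - 1·(3·11 - (-4)·0) + 16·(3·(-8) - (-6)·0) = 1·(-98) - 1·33 + 16·(-24) = -515 ≠ 0, so rank(C) = 3.
rank(C) = 3 = n, so the pair (A, B) is completely controllable.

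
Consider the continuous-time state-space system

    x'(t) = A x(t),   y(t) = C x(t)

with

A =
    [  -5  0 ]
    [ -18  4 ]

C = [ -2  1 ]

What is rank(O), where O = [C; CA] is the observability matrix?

1

CA = [[-8, 4]]
Observability matrix O = [C; CA] = [[-2, 1], [-8, 4]]
Every row of O is a scalar multiple of row 1 = [-2, 1] (multipliers 1, 4), so the rows span a one-dimensional space.
O ≠ 0, hence rank(O) = 1.
rank(O) = 1 < n = 2, so the pair (A, C) is not completely observable.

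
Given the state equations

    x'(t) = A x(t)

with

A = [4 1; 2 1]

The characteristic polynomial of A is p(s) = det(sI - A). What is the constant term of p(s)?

For a 2×2 matrix, det(sI - A) = s^2 - (tr A)s + det A.
tr A = 5, det A = 2.
So p(s) = s^2 - 5s + 2.
The constant term is 2.

2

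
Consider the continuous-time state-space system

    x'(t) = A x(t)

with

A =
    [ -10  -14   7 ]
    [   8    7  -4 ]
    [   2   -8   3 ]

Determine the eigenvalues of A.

det(sI - A) = s^3 - (tr A)s^2 + (M11 + M22 + M33)s - det A, where Mii is the 2×2 principal minor of A obtained by deleting row i and column i.
tr A = (-10) + 7 + 3 = 0; M11 = 7·3 - (-4)·(-8) = 21 - 32 = -11; M22 = (-10)·3 - 7·2 = -30 - 14 = -44; M33 = (-10)·7 - (-14)·8 = -70 - (-112) = 42; sum of minors = -13.
det A = (-10)·(7·3 - (-4)·(-8)) - (-14)·(8·3 - (-4)·2) + 7·(8·(-8) - 7·2) = (-10)·(-11) - (-14)·32 + 7·(-78) = 12.
So p(s) = det(sI - A) = s^3 - 13s - 12.
Rational-root test: any integer root divides -12. Testing small divisors, s = -1 works: p(-1) = -1 + 0 + 13 + (-12) = 0, so (s + 1) is a factor.
Dividing, p(s) = (s + 1)(s^2 - s - 12).
Factor s^2 - s - 12: two numbers with sum 1 and product -12 are 4 and -3, so s^2 - s - 12 = (s - 4)(s + 3).
Hence p(s) = (s - 4) (s + 1) (s + 3), with roots -3, -1, 4.
At least one eigenvalue has non-negative real part, so the system is not asymptotically stable.

-3, -1, 4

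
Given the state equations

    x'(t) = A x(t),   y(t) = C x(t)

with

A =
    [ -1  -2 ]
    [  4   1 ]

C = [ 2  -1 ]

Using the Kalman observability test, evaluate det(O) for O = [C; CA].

-16

CA = [[-6, -5]]
Observability matrix O = [C; CA] = [[2, -1], [-6, -5]]
det(O) = 2·(-5) - (-1)·(-6) = -10 - 6 = -16
Since det(O) ≠ 0, rank(O) = 2 and the system is completely observable.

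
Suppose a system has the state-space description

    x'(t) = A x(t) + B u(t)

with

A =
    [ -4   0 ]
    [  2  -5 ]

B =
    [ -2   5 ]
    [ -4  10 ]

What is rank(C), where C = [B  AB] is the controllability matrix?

AB = [[8, -20], [16, -40]]
Controllability matrix C = [B  AB] = [[-2, 5, 8, -20], [-4, 10, 16, -40]]
Every column of C is a scalar multiple of column 1 = [-2, -4] (multipliers 1, -5/2, -4, 10), so the columns span a one-dimensional space.
C ≠ 0, hence rank(C) = 1.
rank(C) = 1 < n = 2, so the pair (A, B) is not completely controllable.

1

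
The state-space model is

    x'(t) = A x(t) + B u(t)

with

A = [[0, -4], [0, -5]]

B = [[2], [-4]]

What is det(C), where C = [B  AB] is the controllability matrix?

AB = [[16], [20]]
Controllability matrix C = [B  AB] = [[2, 16], [-4, 20]]
det(C) = 2·20 - 16·(-4) = 40 - (-64) = 104
Since det(C) ≠ 0, rank(C) = 2 and the system is completely controllable.

104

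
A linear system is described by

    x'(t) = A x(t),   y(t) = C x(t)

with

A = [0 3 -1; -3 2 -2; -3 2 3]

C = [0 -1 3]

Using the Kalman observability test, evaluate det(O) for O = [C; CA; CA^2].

CA = [[-6, 4, 11]]
CA^2 = [[-45, 12, 31]]
Observability matrix O = [C; CA; CA^2] = [[0, -1, 3], [-6, 4, 11], [-45, 12, 31]]
Expanding along the first row, det(O) = 0·(4·31 - 11·12) - (-1)·((-6)·31 - 11·(-45)) + 3·((-6)·12 - 4·(-45)) = 0·(-8) - (-1)·309 + 3·108 = 633
Since det(O) ≠ 0, rank(O) = 3 and the system is completely observable.

633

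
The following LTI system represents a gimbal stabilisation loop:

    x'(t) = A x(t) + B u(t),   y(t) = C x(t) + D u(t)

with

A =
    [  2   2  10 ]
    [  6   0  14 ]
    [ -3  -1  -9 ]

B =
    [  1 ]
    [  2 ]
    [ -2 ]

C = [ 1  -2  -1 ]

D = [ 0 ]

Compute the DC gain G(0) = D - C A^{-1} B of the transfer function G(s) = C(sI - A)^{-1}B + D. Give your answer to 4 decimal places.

2.5000

G(0) = C(-A)^{-1}B + D = -C A^{-1} B + D.
det A = -8, so A^{-1} = (1/-8)·adj(A) = [[-7/4, -1, -7/2], [-3/2, -3/2, -4], [3/4, 1/2, 3/2]]
A^{-1} B = [13/4, 7/2, -5/4]^T
C A^{-1} B = -5/2
G(0) = D - C A^{-1} B = 0 - (-5/2) = 5/2 ≈ 2.5000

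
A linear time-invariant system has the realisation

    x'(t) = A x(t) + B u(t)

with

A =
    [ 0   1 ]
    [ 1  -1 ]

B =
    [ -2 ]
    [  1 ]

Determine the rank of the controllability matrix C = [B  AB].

2

AB = [[1], [-3]]
Controllability matrix C = [B  AB] = [[-2, 1], [1, -3]]
det(C) = (-2)·(-3) - 1·1 = 6 - 1 = 5 ≠ 0, so rank(C) = 2.
rank(C) = 2 = n, so the pair (A, B) is completely controllable.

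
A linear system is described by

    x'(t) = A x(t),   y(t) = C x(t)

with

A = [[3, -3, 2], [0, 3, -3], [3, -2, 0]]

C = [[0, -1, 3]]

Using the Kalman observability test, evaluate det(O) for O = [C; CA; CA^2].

CA = [[9, -9, 3]]
CA^2 = [[36, -60, 45]]
Observability matrix O = [C; CA; CA^2] = [[0, -1, 3], [9, -9, 3], [36, -60, 45]]
Expanding along the first row, det(O) = 0·((-9)·45 - 3·(-60)) - (-1)·(9·45 - 3·36) + 3·(9·(-60) - (-9)·36) = 0·(-225) - (-1)·297 + 3·(-216) = -351
Since det(O) ≠ 0, rank(O) = 3 and the system is completely observable.

-351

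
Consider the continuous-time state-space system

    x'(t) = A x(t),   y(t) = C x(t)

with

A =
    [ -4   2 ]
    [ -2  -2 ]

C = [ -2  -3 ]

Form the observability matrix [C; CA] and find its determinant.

CA = [[14, 2]]
Observability matrix O = [C; CA] = [[-2, -3], [14, 2]]
det(O) = (-2)·2 - (-3)·14 = -4 - (-42) = 38
Since det(O) ≠ 0, rank(O) = 2 and the system is completely observable.

38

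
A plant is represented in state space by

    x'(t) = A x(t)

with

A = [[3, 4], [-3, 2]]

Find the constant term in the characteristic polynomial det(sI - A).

For a 2×2 matrix, det(sI - A) = s^2 - (tr A)s + det A.
tr A = 5, det A = 18.
So p(s) = s^2 - 5s + 18.
The constant term is 18.

18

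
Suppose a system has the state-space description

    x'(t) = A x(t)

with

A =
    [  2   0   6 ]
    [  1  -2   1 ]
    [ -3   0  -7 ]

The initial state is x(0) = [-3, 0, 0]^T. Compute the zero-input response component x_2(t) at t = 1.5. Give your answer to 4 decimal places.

det(sI - A) = s^3 - (tr A)s^2 + (M11 + M22 + M33)s - det A, where Mii is the 2×2 principal minor of A obtained by deleting row i and column i.
tr A = 2 + (-2) + (-7) = -7; M11 = (-2)·(-7) - 1·0 = 14 - 0 = 14; M22 = 2·(-7) - 6·(-3) = -14 - (-18) = 4; M33 = 2·(-2) - 0·1 = -4 - 0 = -4; sum of minors = 14.
det A = 2·((-2)·(-7) - 1·0) - 0·(1·(-7) - 1·(-3)) + 6·(1·0 - (-2)·(-3)) = 2·14 - 0·(-4) + 6·(-6) = -8.
So p(s) = det(sI - A) = s^3 + 7s^2 + 14s + 8.
Rational-root test: any integer root divides 8. Testing small divisors, s = -1 works: p(-1) = -1 + 7 + (-14) + 8 = 0, so (s + 1) is a factor.
Dividing, p(s) = (s + 1)(s^2 + 6s + 8).
Factor s^2 + 6s + 8: two numbers with sum -6 and product 8 are -2 and -4, so s^2 + 6s + 8 = (s + 2)(s + 4).
Hence p(s) = (s + 1) (s + 2) (s + 4), with roots -4, -2, -1.
The eigenvalues -4, -2, -1 are distinct and real, so A is diagonalisable and x(t) = e^{At} x(0) = V diag(e^{λ_i t}) V^{-1} x(0), where the columns of V are the eigenvectors.
λ = -4: A - (-4)I = [[6, 0, 6], [1, 2, 1], [-3, 0, -3]]. v must be orthogonal to every row; (row 1) × (row 2) = [-12, 0, 12], so take v_1 = [1, 0, -1]^T.
λ = -2: A - (-2)I = [[4, 0, 6], [1, 0, 1], [-3, 0, -5]]. v must be orthogonal to every row; (row 1) × (row 2) = [0, 2, 0], so take v_2 = [0, 1, 0]^T.
λ = -1: A - (-1)I = [[3, 0, 6], [1, -1, 1], [-3, 0, -6]]. v must be orthogonal to every row; (row 1) × (row 2) = [6, 3, -3], so take v_3 = [-2, -1, 1]^T.
V = [v_1 v_2 v_3] = [[1, 0, -2], [0, 1, -1], [-1, 0, 1]] has det V = -1, so V^{-1} = adj(V)/det V = [[-1, 0, -2], [-1, 1, -1], [-1, 0, -1]].
Modal coordinates z(0) = V^{-1} x(0): (-1)·(-3) + 0·0 + (-2)·0 = 3; (-1)·(-3) + 1·0 + (-1)·0 = 3; (-1)·(-3) + 0·0 + (-1)·0 = 3; so z(0) = [3, 3, 3]^T.
x_2(t) = Σ_i (v_i)_2 · z_i(0) · e^{λ_i t} (row 2 of V times the modal terms).
x_2(1.5) = 0·3·e^{-4·1.5} + 1·3·e^{-2·1.5} + (-1)·3·e^{-1·1.5} = 0·0.002479 + 3·0.049787 + (-3)·0.223130 = -0.5200.

-0.5200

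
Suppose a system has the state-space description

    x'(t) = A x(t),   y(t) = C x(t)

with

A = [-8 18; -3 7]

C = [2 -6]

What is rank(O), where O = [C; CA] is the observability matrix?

CA = [[2, -6]]
Observability matrix O = [C; CA] = [[2, -6], [2, -6]]
Every row of O is a scalar multiple of row 1 = [2, -6] (multipliers 1, 1), so the rows span a one-dimensional space.
O ≠ 0, hence rank(O) = 1.
rank(O) = 1 < n = 2, so the pair (A, C) is not completely observable.

1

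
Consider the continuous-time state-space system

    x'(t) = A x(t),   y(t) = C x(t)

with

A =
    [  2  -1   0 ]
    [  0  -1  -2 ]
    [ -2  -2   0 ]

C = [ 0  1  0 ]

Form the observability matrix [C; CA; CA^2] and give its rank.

CA = [[0, -1, -2]]
CA^2 = [[4, 5, 2]]
Observability matrix O = [C; CA; CA^2] = [[0, 1, 0], [0, -1, -2], [4, 5, 2]]
det(O) = 0·((-1)·2 - (-2)·5) - 1·(0·2 - (-2)·4) + 0·(0·5 - (-1)·4) = 0·8 - 1·8 + 0·4 = -8 ≠ 0, so rank(O) = 3.
rank(O) = 3 = n, so the pair (A, C) is completely observable.

3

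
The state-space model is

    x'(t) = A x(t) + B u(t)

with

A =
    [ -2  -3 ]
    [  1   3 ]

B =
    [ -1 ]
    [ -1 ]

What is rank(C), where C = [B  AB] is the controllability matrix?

2

AB = [[5], [-4]]
Controllability matrix C = [B  AB] = [[-1, 5], [-1, -4]]
det(C) = (-1)·(-4) - 5·(-1) = 4 - (-5) = 9 ≠ 0, so rank(C) = 2.
rank(C) = 2 = n, so the pair (A, B) is completely controllable.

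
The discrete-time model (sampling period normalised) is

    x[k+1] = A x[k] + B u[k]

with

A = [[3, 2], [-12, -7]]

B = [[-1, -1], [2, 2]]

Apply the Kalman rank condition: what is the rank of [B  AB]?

1

AB = [[1, 1], [-2, -2]]
Controllability matrix C = [B  AB] = [[-1, -1, 1, 1], [2, 2, -2, -2]]
Every column of C is a scalar multiple of column 1 = [-1, 2] (multipliers 1, 1, -1, -1), so the columns span a one-dimensional space.
C ≠ 0, hence rank(C) = 1.
rank(C) = 1 < n = 2, so the pair (A, B) is not completely controllable.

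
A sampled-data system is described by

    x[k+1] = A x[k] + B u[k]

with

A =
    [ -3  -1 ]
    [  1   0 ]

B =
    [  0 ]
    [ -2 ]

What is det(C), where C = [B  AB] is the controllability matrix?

4

AB = [[2], [0]]
Controllability matrix C = [B  AB] = [[0, 2], [-2, 0]]
det(C) = 0·0 - 2·(-2) = 0 - (-4) = 4
Since det(C) ≠ 0, rank(C) = 2 and the system is completely controllable.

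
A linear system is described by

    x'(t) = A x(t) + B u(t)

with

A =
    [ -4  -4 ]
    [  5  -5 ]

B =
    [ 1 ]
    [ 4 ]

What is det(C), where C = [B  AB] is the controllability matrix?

65

AB = [[-20], [-15]]
Controllability matrix C = [B  AB] = [[1, -20], [4, -15]]
det(C) = 1·(-15) - (-20)·4 = -15 - (-80) = 65
Since det(C) ≠ 0, rank(C) = 2 and the system is completely controllable.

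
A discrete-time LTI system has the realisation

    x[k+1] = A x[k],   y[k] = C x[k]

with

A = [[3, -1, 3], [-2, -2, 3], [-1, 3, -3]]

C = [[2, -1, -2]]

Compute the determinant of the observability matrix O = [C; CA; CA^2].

-1765

CA = [[10, -6, 9]]
CA^2 = [[33, 29, -15]]
Observability matrix O = [C; CA; CA^2] = [[2, -1, -2], [10, -6, 9], [33, 29, -15]]
Expanding along the first row, det(O) = 2·((-6)·(-15) - 9·29) - (-1)·(10·(-15) - 9·33) + (-2)·(10·29 - (-6)·33) = 2·(-171) - (-1)·(-447) + (-2)·488 = -1765
Since det(O) ≠ 0, rank(O) = 3 and the system is completely observable.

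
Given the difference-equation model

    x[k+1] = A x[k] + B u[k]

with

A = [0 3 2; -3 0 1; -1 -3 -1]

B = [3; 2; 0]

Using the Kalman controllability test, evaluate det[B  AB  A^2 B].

AB = [[6], [-9], [-9]]
A^2B = [[-45], [-27], [30]]
Controllability matrix C = [B  AB  A^2B] = [[3, 6, -45], [2, -9, -27], [0, -9, 30]]
Expanding along the first row, det(C) = 3·((-9)·30 - (-27)·(-9)) - 6·(2·30 - (-27)·0) + (-45)·(2·(-9) - (-9)·0) = 3·(-513) - 6·60 + (-45)·(-18) = -1089
Since det(C) ≠ 0, rank(C) = 3 and the system is completely controllable.

-1089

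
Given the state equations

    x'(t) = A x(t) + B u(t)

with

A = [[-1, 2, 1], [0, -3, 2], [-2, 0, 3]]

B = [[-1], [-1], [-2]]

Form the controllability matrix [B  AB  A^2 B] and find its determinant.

-4

AB = [[-3], [-1], [-4]]
A^2B = [[-3], [-5], [-6]]
Controllability matrix C = [B  AB  A^2B] = [[-1, -3, -3], [-1, -1, -5], [-2, -4, -6]]
Expanding along the first row, det(C) = (-1)·((-1)·(-6) - (-5)·(-4)) - (-3)·((-1)·(-6) - (-5)·(-2)) + (-3)·((-1)·(-4) - (-1)·(-2)) = (-1)·(-14) - (-3)·(-4) + (-3)·2 = -4
Since det(C) ≠ 0, rank(C) = 3 and the system is completely controllable.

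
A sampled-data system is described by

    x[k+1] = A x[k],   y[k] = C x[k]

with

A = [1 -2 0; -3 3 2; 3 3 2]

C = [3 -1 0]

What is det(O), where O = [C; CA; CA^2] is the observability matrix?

246

CA = [[6, -9, -2]]
CA^2 = [[27, -45, -22]]
Observability matrix O = [C; CA; CA^2] = [[3, -1, 0], [6, -9, -2], [27, -45, -22]]
Expanding along the first row, det(O) = 3·((-9)·(-22) - (-2)·(-45)) - (-1)·(6·(-22) - (-2)·27) + 0·(6·(-45) - (-9)·27) = 3·108 - (-1)·(-78) + 0·(-27) = 246
Since det(O) ≠ 0, rank(O) = 3 and the system is completely observable.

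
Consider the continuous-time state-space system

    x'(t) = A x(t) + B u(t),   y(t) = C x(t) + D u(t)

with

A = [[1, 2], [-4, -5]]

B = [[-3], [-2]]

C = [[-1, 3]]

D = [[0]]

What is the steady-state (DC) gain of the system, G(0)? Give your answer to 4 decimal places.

20.3333

G(0) = C(-A)^{-1}B + D = -C A^{-1} B + D.
det A = 3, so A^{-1} = (1/3)·adj(A) = [[-5/3, -2/3], [4/3, 1/3]]
A^{-1} B = [19/3, -14/3]^T
C A^{-1} B = -61/3
G(0) = D - C A^{-1} B = 0 - (-61/3) = 61/3 ≈ 20.3333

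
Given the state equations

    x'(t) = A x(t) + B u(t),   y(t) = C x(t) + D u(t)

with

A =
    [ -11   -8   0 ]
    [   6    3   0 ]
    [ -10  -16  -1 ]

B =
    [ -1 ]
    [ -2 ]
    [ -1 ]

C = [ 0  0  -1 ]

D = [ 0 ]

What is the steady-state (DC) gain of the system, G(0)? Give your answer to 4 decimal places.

-16.2000

G(0) = C(-A)^{-1}B + D = -C A^{-1} B + D.
det A = -15, so A^{-1} = (1/-15)·adj(A) = [[1/5, 8/15, 0], [-2/5, -11/15, 0], [22/5, 32/5, -1]]
A^{-1} B = [-19/15, 28/15, -81/5]^T
C A^{-1} B = 81/5
G(0) = D - C A^{-1} B = 0 - (81/5) = -81/5 ≈ -16.2000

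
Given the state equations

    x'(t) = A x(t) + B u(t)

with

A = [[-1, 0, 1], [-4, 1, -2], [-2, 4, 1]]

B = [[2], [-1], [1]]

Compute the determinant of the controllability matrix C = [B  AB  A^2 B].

AB = [[-1], [-11], [-7]]
A^2B = [[-6], [7], [-49]]
Controllability matrix C = [B  AB  A^2B] = [[2, -1, -6], [-1, -11, 7], [1, -7, -49]]
Expanding along the first row, det(C) = 2·((-11)·(-49) - 7·(-7)) - (-1)·((-1)·(-49) - 7·1) + (-6)·((-1)·(-7) - (-11)·1) = 2·588 - (-1)·42 + (-6)·18 = 1110
Since det(C) ≠ 0, rank(C) = 3 and the system is completely controllable.

1110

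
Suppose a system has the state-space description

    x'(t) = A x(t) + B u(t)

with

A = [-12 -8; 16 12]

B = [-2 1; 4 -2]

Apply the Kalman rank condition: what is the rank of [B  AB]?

AB = [[-8, 4], [16, -8]]
Controllability matrix C = [B  AB] = [[-2, 1, -8, 4], [4, -2, 16, -8]]
Every column of C is a scalar multiple of column 1 = [-2, 4] (multipliers 1, -1/2, 4, -2), so the columns span a one-dimensional space.
C ≠ 0, hence rank(C) = 1.
rank(C) = 1 < n = 2, so the pair (A, B) is not completely controllable.

1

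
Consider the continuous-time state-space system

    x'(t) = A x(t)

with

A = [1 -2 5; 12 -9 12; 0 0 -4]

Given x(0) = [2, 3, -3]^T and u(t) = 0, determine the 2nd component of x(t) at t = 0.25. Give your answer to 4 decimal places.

-1.3708

det(sI - A) = s^3 - (tr A)s^2 + (M11 + M22 + M33)s - det A, where Mii is the 2×2 principal minor of A obtained by deleting row i and column i.
tr A = 1 + (-9) + (-4) = -12; M11 = (-9)·(-4) - 12·0 = 36 - 0 = 36; M22 = 1·(-4) - 5·0 = -4 - 0 = -4; M33 = 1·(-9) - (-2)·12 = -9 - (-24) = 15; sum of minors = 47.
det A = 1·((-9)·(-4) - 12·0) - (-2)·(12·(-4) - 12·0) + 5·(12·0 - (-9)·0) = 1·36 - (-2)·(-48) + 5·0 = -60.
So p(s) = det(sI - A) = s^3 + 12s^2 + 47s + 60.
Rational-root test: any integer root divides 60. Testing small divisors, s = -3 works: p(-3) = -27 + 108 + (-141) + 60 = 0, so (s + 3) is a factor.
Dividing, p(s) = (s + 3)(s^2 + 9s + 20).
Factor s^2 + 9s + 20: two numbers with sum -9 and product 20 are -4 and -5, so s^2 + 9s + 20 = (s + 4)(s + 5).
Hence p(s) = (s + 3) (s + 4) (s + 5), with roots -5, -4, -3.
The eigenvalues -5, -4, -3 are distinct and real, so A is diagonalisable and x(t) = e^{At} x(0) = V diag(e^{λ_i t}) V^{-1} x(0), where the columns of V are the eigenvectors.
λ = -5: A - (-5)I = [[6, -2, 5], [12, -4, 12], [0, 0, 1]]. v must be orthogonal to every row; (row 1) × (row 2) = [-4, -12, 0], so take v_1 = [-1, -3, 0]^T.
λ = -4: A - (-4)I = [[5, -2, 5], [12, -5, 12], [0, 0, 0]]. v must be orthogonal to every row; (row 1) × (row 2) = [1, 0, -1], so take v_2 = [-1, 0, 1]^T.
λ = -3: A - (-3)I = [[4, -2, 5], [12, -6, 12], [0, 0, -1]]. v must be orthogonal to every row; (row 1) × (row 2) = [6, 12, 0], so take v_3 = [1, 2, 0]^T.
V = [v_1 v_2 v_3] = [[-1, -1, 1], [-3, 0, 2], [0, 1, 0]] has det V = -1, so V^{-1} = adj(V)/det V = [[2, -1, 2], [0, 0, 1], [3, -1, 3]].
Modal coordinates z(0) = V^{-1} x(0): 2·2 + (-1)·3 + 2·(-3) = -5; 0·2 + 0·3 + 1·(-3) = -3; 3·2 + (-1)·3 + 3·(-3) = -6; so z(0) = [-5, -3, -6]^T.
x_2(t) = Σ_i (v_i)_2 · z_i(0) · e^{λ_i t} (row 2 of V times the modal terms).
x_2(0.25) = (-3)·(-5)·e^{-5·0.25} + 0·(-3)·e^{-4·0.25} + 2·(-6)·e^{-3·0.25} = 15·0.286505 + 0·0.367879 + (-12)·0.472367 = -1.3708.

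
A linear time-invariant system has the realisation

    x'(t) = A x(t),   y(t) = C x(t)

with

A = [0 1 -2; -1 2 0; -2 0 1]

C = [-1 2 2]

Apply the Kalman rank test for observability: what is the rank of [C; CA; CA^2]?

CA = [[-6, 3, 4]]
CA^2 = [[-11, 0, 16]]
Observability matrix O = [C; CA; CA^2] = [[-1, 2, 2], [-6, 3, 4], [-11, 0, 16]]
det(O) = (-1)·(3·16 - 4·0) - 2·((-6)·16 - 4·(-11)) + 2·((-6)·0 - 3·(-11)) = (-1)·48 - 2·(-52) + 2·33 = 122 ≠ 0, so rank(O) = 3.
rank(O) = 3 = n, so the pair (A, C) is completely observable.

3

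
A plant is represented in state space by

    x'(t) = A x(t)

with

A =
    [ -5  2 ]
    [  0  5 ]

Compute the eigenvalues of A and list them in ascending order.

det(sI - A) = s^2 - (tr A)s + det A, with tr A = (-5) + 5 = 0 and det A = (-5)·5 - 2·0 = -25 - 0 = -25.
So p(s) = det(sI - A) = s^2 - 25.
Factor s^2 - 25: two numbers with sum 0 and product -25 are 5 and -5, so s^2 - 25 = (s - 5)(s + 5).
Hence p(s) = (s - 5) (s + 5), with roots -5, 5.
At least one eigenvalue has non-negative real part, so the system is not asymptotically stable.

-5, 5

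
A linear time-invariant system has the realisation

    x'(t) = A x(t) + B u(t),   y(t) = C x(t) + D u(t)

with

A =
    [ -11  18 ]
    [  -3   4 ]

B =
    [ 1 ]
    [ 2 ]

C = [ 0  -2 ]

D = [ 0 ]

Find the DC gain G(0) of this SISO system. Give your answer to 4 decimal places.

G(0) = C(-A)^{-1}B + D = -C A^{-1} B + D.
det A = 10, so A^{-1} = (1/10)·adj(A) = [[2/5, -9/5], [3/10, -11/10]]
A^{-1} B = [-16/5, -19/10]^T
C A^{-1} B = 19/5
G(0) = D - C A^{-1} B = 0 - (19/5) = -19/5 ≈ -3.8000

-3.8000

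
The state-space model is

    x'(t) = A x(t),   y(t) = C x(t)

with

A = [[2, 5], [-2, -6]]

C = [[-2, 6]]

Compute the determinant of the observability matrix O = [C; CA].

188

CA = [[-16, -46]]
Observability matrix O = [C; CA] = [[-2, 6], [-16, -46]]
det(O) = (-2)·(-46) - 6·(-16) = 92 - (-96) = 188
Since det(O) ≠ 0, rank(O) = 2 and the system is completely observable.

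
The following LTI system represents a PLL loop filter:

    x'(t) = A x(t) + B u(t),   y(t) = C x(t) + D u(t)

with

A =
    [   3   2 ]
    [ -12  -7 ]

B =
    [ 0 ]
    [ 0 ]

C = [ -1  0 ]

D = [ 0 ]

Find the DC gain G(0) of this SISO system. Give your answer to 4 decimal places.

G(0) = C(-A)^{-1}B + D = -C A^{-1} B + D.
det A = 3, so A^{-1} = (1/3)·adj(A) = [[-7/3, -2/3], [4, 1]]
A^{-1} B = [0, 0]^T
C A^{-1} B = 0
G(0) = D - C A^{-1} B = 0 - (0) = 0

0.0000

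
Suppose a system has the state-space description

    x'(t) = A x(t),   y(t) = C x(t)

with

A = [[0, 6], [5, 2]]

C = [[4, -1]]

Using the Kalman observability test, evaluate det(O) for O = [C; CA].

83

CA = [[-5, 22]]
Observability matrix O = [C; CA] = [[4, -1], [-5, 22]]
det(O) = 4·22 - (-1)·(-5) = 88 - 5 = 83
Since det(O) ≠ 0, rank(O) = 2 and the system is completely observable.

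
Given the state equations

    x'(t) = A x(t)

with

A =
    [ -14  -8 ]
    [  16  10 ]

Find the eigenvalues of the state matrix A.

det(sI - A) = s^2 - (tr A)s + det A, with tr A = (-14) + 10 = -4 and det A = (-14)·10 - (-8)·16 = -140 - (-128) = -12.
So p(s) = det(sI - A) = s^2 + 4s - 12.
Factor s^2 + 4s - 12: two numbers with sum -4 and product -12 are 2 and -6, so s^2 + 4s - 12 = (s - 2)(s + 6).
Hence p(s) = (s - 2) (s + 6), with roots -6, 2.
At least one eigenvalue has non-negative real part, so the system is not asymptotically stable.

-6, 2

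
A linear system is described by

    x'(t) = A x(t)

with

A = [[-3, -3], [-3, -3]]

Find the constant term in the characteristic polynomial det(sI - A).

0

For a 2×2 matrix, det(sI - A) = s^2 - (tr A)s + det A.
tr A = -6, det A = 0.
So p(s) = s^2 + 6s.
The constant term is 0.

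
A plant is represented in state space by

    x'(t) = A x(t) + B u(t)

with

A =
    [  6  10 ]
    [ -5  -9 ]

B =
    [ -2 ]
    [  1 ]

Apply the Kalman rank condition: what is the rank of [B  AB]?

AB = [[-2], [1]]
Controllability matrix C = [B  AB] = [[-2, -2], [1, 1]]
Every column of C is a scalar multiple of column 1 = [-2, 1] (multipliers 1, 1), so the columns span a one-dimensional space.
C ≠ 0, hence rank(C) = 1.
rank(C) = 1 < n = 2, so the pair (A, B) is not completely controllable.

1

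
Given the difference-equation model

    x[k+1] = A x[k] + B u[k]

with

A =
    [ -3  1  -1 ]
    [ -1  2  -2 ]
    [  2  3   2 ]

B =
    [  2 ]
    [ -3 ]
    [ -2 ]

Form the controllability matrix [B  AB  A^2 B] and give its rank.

AB = [[-7], [-4], [-9]]
A^2B = [[26], [17], [-44]]
Controllability matrix C = [B  AB  A^2B] = [[2, -7, 26], [-3, -4, 17], [-2, -9, -44]]
det(C) = 2·((-4)·(-44) - 17·(-9)) - (-7)·((-3)·(-44) - 17·(-2)) + 26·((-3)·(-9) - (-4)·(-2)) = 2·329 - (-7)·166 + 26·19 = 2314 ≠ 0, so rank(C) = 3.
rank(C) = 3 = n, so the pair (A, B) is completely controllable.

3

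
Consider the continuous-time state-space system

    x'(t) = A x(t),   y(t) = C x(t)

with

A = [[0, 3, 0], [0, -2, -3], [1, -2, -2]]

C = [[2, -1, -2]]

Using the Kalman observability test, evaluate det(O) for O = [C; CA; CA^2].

-541

CA = [[-2, 12, 7]]
CA^2 = [[7, -44, -50]]
Observability matrix O = [C; CA; CA^2] = [[2, -1, -2], [-2, 12, 7], [7, -44, -50]]
Expanding along the first row, det(O) = 2·(12·(-50) - 7·(-44)) - (-1)·((-2)·(-50) - 7·7) + (-2)·((-2)·(-44) - 12·7) = 2·(-292) - (-1)·51 + (-2)·4 = -541
Since det(O) ≠ 0, rank(O) = 3 and the system is completely observable.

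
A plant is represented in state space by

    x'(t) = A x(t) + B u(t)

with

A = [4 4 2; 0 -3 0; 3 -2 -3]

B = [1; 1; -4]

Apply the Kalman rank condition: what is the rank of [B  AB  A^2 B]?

AB = [[0], [-3], [13]]
A^2B = [[14], [9], [-33]]
Controllability matrix C = [B  AB  A^2B] = [[1, 0, 14], [1, -3, 9], [-4, 13, -33]]
det(C) = 1·((-3)·(-33) - 9·13) - 0·(1·(-33) - 9·(-4)) + 14·(1·13 - (-3)·(-4)) = 1·(-18) - 0·3 + 14·1 = -4 ≠ 0, so rank(C) = 3.
rank(C) = 3 = n, so the pair (A, B) is completely controllable.

3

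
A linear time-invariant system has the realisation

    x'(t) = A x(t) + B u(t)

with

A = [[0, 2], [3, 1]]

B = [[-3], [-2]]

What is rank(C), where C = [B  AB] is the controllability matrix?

2

AB = [[-4], [-11]]
Controllability matrix C = [B  AB] = [[-3, -4], [-2, -11]]
det(C) = (-3)·(-11) - (-4)·(-2) = 33 - 8 = 25 ≠ 0, so rank(C) = 2.
rank(C) = 2 = n, so the pair (A, B) is completely controllable.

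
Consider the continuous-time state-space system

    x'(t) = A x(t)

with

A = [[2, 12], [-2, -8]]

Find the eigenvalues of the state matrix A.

det(sI - A) = s^2 - (tr A)s + det A, with tr A = 2 + (-8) = -6 and det A = 2·(-8) - 12·(-2) = -16 - (-24) = 8.
So p(s) = det(sI - A) = s^2 + 6s + 8.
Factor s^2 + 6s + 8: two numbers with sum -6 and product 8 are -2 and -4, so s^2 + 6s + 8 = (s + 2)(s + 4).
Hence p(s) = (s + 2) (s + 4), with roots -4, -2.
All eigenvalues have negative real part, so the system is asymptotically stable.

-4, -2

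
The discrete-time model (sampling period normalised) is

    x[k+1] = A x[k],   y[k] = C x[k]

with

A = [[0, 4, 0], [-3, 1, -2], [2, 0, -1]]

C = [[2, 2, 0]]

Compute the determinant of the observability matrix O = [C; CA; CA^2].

CA = [[-6, 10, -4]]
CA^2 = [[-38, -14, -16]]
Observability matrix O = [C; CA; CA^2] = [[2, 2, 0], [-6, 10, -4], [-38, -14, -16]]
Expanding along the first row, det(O) = 2·(10·(-16) - (-4)·(-14)) - 2·((-6)·(-16) - (-4)·(-38)) + 0·((-6)·(-14) - 10·(-38)) = 2·(-216) - 2·(-56) + 0·464 = -320
Since det(O) ≠ 0, rank(O) = 3 and the system is completely observable.

-320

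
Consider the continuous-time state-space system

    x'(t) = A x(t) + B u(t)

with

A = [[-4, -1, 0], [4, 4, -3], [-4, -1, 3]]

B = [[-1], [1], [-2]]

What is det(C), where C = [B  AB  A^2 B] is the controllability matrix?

AB = [[3], [6], [-3]]
A^2B = [[-18], [45], [-27]]
Controllability matrix C = [B  AB  A^2B] = [[-1, 3, -18], [1, 6, 45], [-2, -3, -27]]
Expanding along the first row, det(C) = (-1)·(6·(-27) - 45·(-3)) - 3·(1·(-27) - 45·(-2)) + (-18)·(1·(-3) - 6·(-2)) = (-1)·(-27) - 3·63 + (-18)·9 = -324
Since det(C) ≠ 0, rank(C) = 3 and the system is completely controllable.

-324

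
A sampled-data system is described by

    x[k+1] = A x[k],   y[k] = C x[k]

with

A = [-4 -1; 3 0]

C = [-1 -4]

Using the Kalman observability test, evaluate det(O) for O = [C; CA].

CA = [[-8, 1]]
Observability matrix O = [C; CA] = [[-1, -4], [-8, 1]]
det(O) = (-1)·1 - (-4)·(-8) = -1 - 32 = -33
Since det(O) ≠ 0, rank(O) = 2 and the system is completely observable.

-33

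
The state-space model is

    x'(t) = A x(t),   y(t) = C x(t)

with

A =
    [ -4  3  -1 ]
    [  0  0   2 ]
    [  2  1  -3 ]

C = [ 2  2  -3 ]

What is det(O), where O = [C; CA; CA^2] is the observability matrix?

CA = [[-14, 3, 11]]
CA^2 = [[78, -31, -13]]
Observability matrix O = [C; CA; CA^2] = [[2, 2, -3], [-14, 3, 11], [78, -31, -13]]
Expanding along the first row, det(O) = 2·(3·(-13) - 11·(-31)) - 2·((-14)·(-13) - 11·78) + (-3)·((-14)·(-31) - 3·78) = 2·302 - 2·(-676) + (-3)·200 = 1356
Since det(O) ≠ 0, rank(O) = 3 and the system is completely observable.

1356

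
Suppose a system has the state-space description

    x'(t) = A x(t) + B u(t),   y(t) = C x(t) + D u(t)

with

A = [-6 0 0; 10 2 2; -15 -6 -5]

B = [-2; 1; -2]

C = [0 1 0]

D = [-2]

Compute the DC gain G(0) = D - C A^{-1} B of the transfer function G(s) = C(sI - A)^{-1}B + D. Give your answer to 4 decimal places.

G(0) = C(-A)^{-1}B + D = -C A^{-1} B + D.
det A = -12, so A^{-1} = (1/-12)·adj(A) = [[-1/6, 0, 0], [-5/3, -5/2, -1], [5/2, 3, 1]]
A^{-1} B = [1/3, 17/6, -4]^T
C A^{-1} B = 17/6
G(0) = D - C A^{-1} B = -2 - (17/6) = -29/6 ≈ -4.8333

-4.8333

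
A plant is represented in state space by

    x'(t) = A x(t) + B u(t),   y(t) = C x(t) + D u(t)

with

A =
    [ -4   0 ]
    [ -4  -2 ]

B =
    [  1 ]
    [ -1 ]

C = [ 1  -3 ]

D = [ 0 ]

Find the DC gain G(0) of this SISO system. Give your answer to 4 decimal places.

3.2500

G(0) = C(-A)^{-1}B + D = -C A^{-1} B + D.
det A = 8, so A^{-1} = (1/8)·adj(A) = [[-1/4, 0], [1/2, -1/2]]
A^{-1} B = [-1/4, 1]^T
C A^{-1} B = -13/4
G(0) = D - C A^{-1} B = 0 - (-13/4) = 13/4 ≈ 3.2500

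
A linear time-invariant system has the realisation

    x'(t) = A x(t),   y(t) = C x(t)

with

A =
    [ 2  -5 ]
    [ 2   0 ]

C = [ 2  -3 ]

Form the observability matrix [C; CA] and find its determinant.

-26

CA = [[-2, -10]]
Observability matrix O = [C; CA] = [[2, -3], [-2, -10]]
det(O) = 2·(-10) - (-3)·(-2) = -20 - 6 = -26
Since det(O) ≠ 0, rank(O) = 2 and the system is completely observable.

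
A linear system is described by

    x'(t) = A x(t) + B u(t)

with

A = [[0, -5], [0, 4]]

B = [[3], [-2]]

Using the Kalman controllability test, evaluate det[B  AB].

AB = [[10], [-8]]
Controllability matrix C = [B  AB] = [[3, 10], [-2, -8]]
det(C) = 3·(-8) - 10·(-2) = -24 - (-20) = -4
Since det(C) ≠ 0, rank(C) = 2 and the system is completely controllable.

-4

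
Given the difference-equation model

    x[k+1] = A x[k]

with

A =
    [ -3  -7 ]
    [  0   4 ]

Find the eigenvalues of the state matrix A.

-3, 4

det(zI - A) = z^2 - (tr A)z + det A, with tr A = (-3) + 4 = 1 and det A = (-3)·4 - (-7)·0 = -12 - 0 = -12.
So p(z) = det(zI - A) = z^2 - z - 12.
Factor z^2 - z - 12: two numbers with sum 1 and product -12 are 4 and -3, so z^2 - z - 12 = (z - 4)(z + 3).
Hence p(z) = (z - 4) (z + 3), with roots -3, 4.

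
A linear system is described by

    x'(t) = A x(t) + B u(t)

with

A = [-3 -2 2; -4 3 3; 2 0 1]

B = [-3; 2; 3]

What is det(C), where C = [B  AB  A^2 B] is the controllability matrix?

AB = [[11], [27], [-3]]
A^2B = [[-93], [28], [19]]
Controllability matrix C = [B  AB  A^2B] = [[-3, 11, -93], [2, 27, 28], [3, -3, 19]]
Expanding along the first row, det(C) = (-3)·(27·19 - 28·(-3)) - 11·(2·19 - 28·3) + (-93)·(2·(-3) - 27·3) = (-3)·597 - 11·(-46) + (-93)·(-87) = 6806
Since det(C) ≠ 0, rank(C) = 3 and the system is completely controllable.

6806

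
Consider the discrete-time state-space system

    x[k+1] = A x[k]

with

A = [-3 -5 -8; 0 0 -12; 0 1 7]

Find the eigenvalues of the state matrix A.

det(zI - A) = z^3 - (tr A)z^2 + (M11 + M22 + M33)z - det A, where Mii is the 2×2 principal minor of A obtained by deleting row i and column i.
tr A = (-3) + 0 + 7 = 4; M11 = 0·7 - (-12)·1 = 0 - (-12) = 12; M22 = (-3)·7 - (-8)·0 = -21 - 0 = -21; M33 = (-3)·0 - (-5)·0 = 0 - 0 = 0; sum of minors = -9.
det A = (-3)·(0·7 - (-12)·1) - (-5)·(0·7 - (-12)·0) + (-8)·(0·1 - 0·0) = (-3)·12 - (-5)·0 + (-8)·0 = -36.
So p(z) = det(zI - A) = z^3 - 4z^2 - 9z + 36.
Rational-root test: any integer root divides 36. Testing small divisors, z = -3 works: p(-3) = -27 + (-36) + 27 + 36 = 0, so (z + 3) is a factor.
Dividing, p(z) = (z + 3)(z^2 - 7z + 12).
Factor z^2 - 7z + 12: two numbers with sum 7 and product 12 are 4 and 3, so z^2 - 7z + 12 = (z - 4)(z - 3).
Hence p(z) = (z - 4) (z - 3) (z + 3), with roots -3, 3, 4.

-3, 3, 4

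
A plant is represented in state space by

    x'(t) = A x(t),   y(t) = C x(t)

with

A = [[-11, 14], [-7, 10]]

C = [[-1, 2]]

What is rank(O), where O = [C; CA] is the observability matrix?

CA = [[-3, 6]]
Observability matrix O = [C; CA] = [[-1, 2], [-3, 6]]
Every row of O is a scalar multiple of row 1 = [-1, 2] (multipliers 1, 3), so the rows span a one-dimensional space.
O ≠ 0, hence rank(O) = 1.
rank(O) = 1 < n = 2, so the pair (A, C) is not completely observable.

1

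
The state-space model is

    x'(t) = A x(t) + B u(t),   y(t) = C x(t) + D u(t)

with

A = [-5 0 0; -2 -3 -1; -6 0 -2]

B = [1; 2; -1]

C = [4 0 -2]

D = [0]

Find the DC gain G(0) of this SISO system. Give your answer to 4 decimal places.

G(0) = C(-A)^{-1}B + D = -C A^{-1} B + D.
det A = -30, so A^{-1} = (1/-30)·adj(A) = [[-1/5, 0, 0], [-1/15, -1/3, 1/6], [3/5, 0, -1/2]]
A^{-1} B = [-1/5, -9/10, 11/10]^T
C A^{-1} B = -3
G(0) = D - C A^{-1} B = 0 - (-3) = 3

3.0000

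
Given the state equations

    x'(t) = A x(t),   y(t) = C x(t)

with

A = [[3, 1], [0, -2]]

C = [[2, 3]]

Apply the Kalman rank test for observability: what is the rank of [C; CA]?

2

CA = [[6, -4]]
Observability matrix O = [C; CA] = [[2, 3], [6, -4]]
det(O) = 2·(-4) - 3·6 = -8 - 18 = -26 ≠ 0, so rank(O) = 2.
rank(O) = 2 = n, so the pair (A, C) is completely observable.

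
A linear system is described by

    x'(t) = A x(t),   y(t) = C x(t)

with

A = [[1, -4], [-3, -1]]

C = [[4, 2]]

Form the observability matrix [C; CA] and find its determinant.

CA = [[-2, -18]]
Observability matrix O = [C; CA] = [[4, 2], [-2, -18]]
det(O) = 4·(-18) - 2·(-2) = -72 - (-4) = -68
Since det(O) ≠ 0, rank(O) = 2 and the system is completely observable.

-68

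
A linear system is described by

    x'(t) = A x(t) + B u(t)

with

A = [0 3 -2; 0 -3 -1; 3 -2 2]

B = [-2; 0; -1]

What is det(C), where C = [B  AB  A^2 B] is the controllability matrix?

AB = [[2], [1], [-8]]
A^2B = [[19], [5], [-12]]
Controllability matrix C = [B  AB  A^2B] = [[-2, 2, 19], [0, 1, 5], [-1, -8, -12]]
Expanding along the first row, det(C) = (-2)·(1·(-12) - 5·(-8)) - 2·(0·(-12) - 5·(-1)) + 19·(0·(-8) - 1·(-1)) = (-2)·28 - 2·5 + 19·1 = -47
Since det(C) ≠ 0, rank(C) = 3 and the system is completely controllable.

-47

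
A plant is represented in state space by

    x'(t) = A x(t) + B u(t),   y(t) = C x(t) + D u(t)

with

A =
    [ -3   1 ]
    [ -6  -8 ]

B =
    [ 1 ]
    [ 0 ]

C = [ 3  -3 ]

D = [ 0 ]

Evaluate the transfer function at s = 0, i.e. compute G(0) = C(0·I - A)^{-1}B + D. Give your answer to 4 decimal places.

1.4000

G(0) = C(-A)^{-1}B + D = -C A^{-1} B + D.
det A = 30, so A^{-1} = (1/30)·adj(A) = [[-4/15, -1/30], [1/5, -1/10]]
A^{-1} B = [-4/15, 1/5]^T
C A^{-1} B = -7/5
G(0) = D - C A^{-1} B = 0 - (-7/5) = 7/5 ≈ 1.4000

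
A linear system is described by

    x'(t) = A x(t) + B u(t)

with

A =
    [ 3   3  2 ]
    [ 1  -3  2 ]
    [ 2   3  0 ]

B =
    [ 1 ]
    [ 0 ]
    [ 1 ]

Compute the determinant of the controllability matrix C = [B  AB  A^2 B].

AB = [[5], [3], [2]]
A^2B = [[28], [0], [19]]
Controllability matrix C = [B  AB  A^2B] = [[1, 5, 28], [0, 3, 0], [1, 2, 19]]
Expanding along the first row, det(C) = 1·(3·19 - 0·2) - 5·(0·19 - 0·1) + 28·(0·2 - 3·1) = 1·57 - 5·0 + 28·(-3) = -27
Since det(C) ≠ 0, rank(C) = 3 and the system is completely controllable.

-27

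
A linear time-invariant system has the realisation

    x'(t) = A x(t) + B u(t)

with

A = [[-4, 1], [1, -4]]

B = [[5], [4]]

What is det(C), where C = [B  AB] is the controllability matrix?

9

AB = [[-16], [-11]]
Controllability matrix C = [B  AB] = [[5, -16], [4, -11]]
det(C) = 5·(-11) - (-16)·4 = -55 - (-64) = 9
Since det(C) ≠ 0, rank(C) = 2 and the system is completely controllable.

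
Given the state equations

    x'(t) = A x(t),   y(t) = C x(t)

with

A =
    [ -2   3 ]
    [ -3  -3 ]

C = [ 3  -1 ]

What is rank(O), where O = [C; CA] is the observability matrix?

CA = [[-3, 12]]
Observability matrix O = [C; CA] = [[3, -1], [-3, 12]]
det(O) = 3·12 - (-1)·(-3) = 36 - 3 = 33 ≠ 0, so rank(O) = 2.
rank(O) = 2 = n, so the pair (A, C) is completely observable.

2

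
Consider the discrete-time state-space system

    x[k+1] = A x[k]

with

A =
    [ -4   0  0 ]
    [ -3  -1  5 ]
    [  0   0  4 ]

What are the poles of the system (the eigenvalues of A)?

det(zI - A) = z^3 - (tr A)z^2 + (M11 + M22 + M33)z - det A, where Mii is the 2×2 principal minor of A obtained by deleting row i and column i.
tr A = (-4) + (-1) + 4 = -1; M11 = (-1)·4 - 5·0 = -4 - 0 = -4; M22 = (-4)·4 - 0·0 = -16 - 0 = -16; M33 = (-4)·(-1) - 0·(-3) = 4 - 0 = 4; sum of minors = -16.
det A = (-4)·((-1)·4 - 5·0) - 0·((-3)·4 - 5·0) + 0·((-3)·0 - (-1)·0) = (-4)·(-4) - 0·(-12) + 0·0 = 16.
So p(z) = det(zI - A) = z^3 + z^2 - 16z - 16.
Rational-root test: any integer root divides -16. Testing small divisors, z = -1 works: p(-1) = -1 + 1 + 16 + (-16) = 0, so (z + 1) is a factor.
Dividing, p(z) = (z + 1)(z^2 - 16).
Factor z^2 - 16: two numbers with sum 0 and product -16 are 4 and -4, so z^2 - 16 = (z - 4)(z + 4).
Hence p(z) = (z - 4) (z + 1) (z + 4), with roots -4, -1, 4.

-4, -1, 4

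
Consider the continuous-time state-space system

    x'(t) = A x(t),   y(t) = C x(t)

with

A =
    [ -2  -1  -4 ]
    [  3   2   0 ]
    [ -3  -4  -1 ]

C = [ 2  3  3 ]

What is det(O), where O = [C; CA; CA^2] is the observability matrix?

59

CA = [[-4, -8, -11]]
CA^2 = [[17, 32, 27]]
Observability matrix O = [C; CA; CA^2] = [[2, 3, 3], [-4, -8, -11], [17, 32, 27]]
Expanding along the first row, det(O) = 2·((-8)·27 - (-11)·32) - 3·((-4)·27 - (-11)·17) + 3·((-4)·32 - (-8)·17) = 2·136 - 3·79 + 3·8 = 59
Since det(O) ≠ 0, rank(O) = 3 and the system is completely observable.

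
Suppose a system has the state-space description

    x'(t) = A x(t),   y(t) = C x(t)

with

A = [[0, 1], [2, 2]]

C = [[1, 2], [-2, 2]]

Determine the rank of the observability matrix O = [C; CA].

CA = [[4, 5], [4, 2]]
Observability matrix O = [C; CA] = [[1, 2], [-2, 2], [4, 5], [4, 2]]
Take the 2×2 submatrix of O formed by rows 1, 2: [[1, 2], [-2, 2]]. Its determinant is 1·2 - 2·(-2) = 2 - (-4) = 6 ≠ 0.
So rank(O) ≥ 2; since O has 2 columns, rank(O) = 2.
rank(O) = 2 = n, so the pair (A, C) is completely observable.

2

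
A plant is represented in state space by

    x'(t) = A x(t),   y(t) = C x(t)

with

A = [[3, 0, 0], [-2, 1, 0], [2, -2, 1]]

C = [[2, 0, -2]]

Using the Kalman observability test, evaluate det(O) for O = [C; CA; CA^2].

-64

CA = [[2, 4, -2]]
CA^2 = [[-6, 8, -2]]
Observability matrix O = [C; CA; CA^2] = [[2, 0, -2], [2, 4, -2], [-6, 8, -2]]
Expanding along the first row, det(O) = 2·(4·(-2) - (-2)·8) - 0·(2·(-2) - (-2)·(-6)) + (-2)·(2·8 - 4·(-6)) = 2·8 - 0·(-16) + (-2)·40 = -64
Since det(O) ≠ 0, rank(O) = 3 and the system is completely observable.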